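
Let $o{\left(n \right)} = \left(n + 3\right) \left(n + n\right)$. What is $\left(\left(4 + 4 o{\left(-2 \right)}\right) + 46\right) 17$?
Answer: $578$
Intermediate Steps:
$o{\left(n \right)} = 2 n \left(3 + n\right)$ ($o{\left(n \right)} = \left(3 + n\right) 2 n = 2 n \left(3 + n\right)$)
$\left(\left(4 + 4 o{\left(-2 \right)}\right) + 46\right) 17 = \left(\left(4 + 4 \cdot 2 \left(-2\right) \left(3 - 2\right)\right) + 46\right) 17 = \left(\left(4 + 4 \cdot 2 \left(-2\right) 1\right) + 46\right) 17 = \left(\left(4 + 4 \left(-4\right)\right) + 46\right) 17 = \left(\left(4 - 16\right) + 46\right) 17 = \left(-12 + 46\right) 17 = 34 \cdot 17 = 578$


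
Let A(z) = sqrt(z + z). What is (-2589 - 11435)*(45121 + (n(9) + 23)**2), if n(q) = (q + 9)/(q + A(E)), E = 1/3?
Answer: -37262098770064/58081 + 3043825056*sqrt(6)/58081 ≈ -6.4143e+8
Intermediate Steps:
E = 1/3 ≈ 0.33333
A(z) = sqrt(2)*sqrt(z) (A(z) = sqrt(2*z) = sqrt(2)*sqrt(z))
n(q) = (9 + q)/(q + sqrt(6)/3) (n(q) = (q + 9)/(q + sqrt(2)*sqrt(1/3)) = (9 + q)/(q + sqrt(2)*(sqrt(3)/3)) = (9 + q)/(q + sqrt(6)/3))
(-2589 - 11435)*(45121 + (n(9) + 23)**2) = (-2589 - 11435)*(45121 + (3*(9 + 9)/(sqrt(6) + 3*9) + 23)**2) = -14024*(45121 + (3*18/(sqrt(6) + 27) + 23)**2) = -14024*(45121 + (3*18/(27 + sqrt(6)) + 23)**2) = -14024*(45121 + (54/(27 + sqrt(6)) + 23)**2) = -14024*(45121 + (23 + 54/(27 + sqrt(6)))**2) = -632776904 - 14024*(23 + 54/(27 + sqrt(6)))**2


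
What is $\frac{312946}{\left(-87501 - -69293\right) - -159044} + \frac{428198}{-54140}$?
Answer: $- \frac{2710174818}{476553815} \approx -5.687$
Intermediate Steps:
$\frac{312946}{\left(-87501 - -69293\right) - -159044} + \frac{428198}{-54140} = \frac{312946}{\left(-87501 + 69293\right) + 159044} + 428198 \left(- \frac{1}{54140}\right) = \frac{312946}{-18208 + 159044} - \frac{214099}{27070} = \frac{312946}{140836} - \frac{214099}{27070} = 312946 \cdot \frac{1}{140836} - \frac{214099}{27070} = \frac{156473}{70418} - \frac{214099}{27070} = - \frac{2710174818}{476553815}$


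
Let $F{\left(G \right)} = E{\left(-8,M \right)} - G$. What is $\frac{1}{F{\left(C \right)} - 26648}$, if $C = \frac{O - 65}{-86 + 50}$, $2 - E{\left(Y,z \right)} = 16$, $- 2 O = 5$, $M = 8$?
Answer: $- \frac{8}{213311} \approx -3.7504 \cdot 10^{-5}$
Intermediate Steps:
$O = - \frac{5}{2}$ ($O = \left(- \frac{1}{2}\right) 5 = - \frac{5}{2} \approx -2.5$)
$E{\left(Y,z \right)} = -14$ ($E{\left(Y,z \right)} = 2 - 16 = -14$)
$C = \frac{15}{8}$ ($C = \frac{- \frac{5}{2} - 65}{-86 + 50} = - \frac{135}{2 \left(-36\right)} = \left(- \frac{135}{2}\right) \left(- \frac{1}{36}\right) = \frac{15}{8} \approx 1.875$)
$F{\left(G \right)} = -14 - G$
$\frac{1}{F{\left(C \right)} - 26648} = \frac{1}{\left(-14 - \frac{15}{8}\right) - 26648} = \frac{1}{- \frac{127}{8} - 26648} = \frac{1}{- \frac{213311}{8}} = - \frac{8}{213311}$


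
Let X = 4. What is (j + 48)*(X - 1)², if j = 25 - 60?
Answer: 117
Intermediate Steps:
j = -35
(j + 48)*(X - 1)² = (-35 + 48)*(4 - 1)² = 13*3² = 13*9 = 117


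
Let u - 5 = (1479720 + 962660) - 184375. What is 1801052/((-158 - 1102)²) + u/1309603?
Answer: 1485869944589/519781430700 ≈ 2.8586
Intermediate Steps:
u = 2258010 (u = 5 + ((1479720 + 962660) - 184375) = 5 + (2442380 - 184375) = 5 + 2258005 = 2258010)
1801052/((-158 - 1102)²) + u/1309603 = 1801052/((-158 - 1102)²) + 2258010/1309603 = 1801052/((-1260)²) + 2258010*(1/1309603) = 1801052/1587600 + 2258010/1309603 = 1801052*(1/1587600) + 2258010/1309603 = 450263/396900 + 2258010/1309603 = 1485869944589/519781430700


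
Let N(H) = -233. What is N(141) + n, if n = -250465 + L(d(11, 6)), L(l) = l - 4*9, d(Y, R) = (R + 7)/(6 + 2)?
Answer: -2005859/8 ≈ -2.5073e+5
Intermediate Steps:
d(Y, R) = 7/8 + R/8 (d(Y, R) = (7 + R)/8 = (7 + R)*(⅛) = 7/8 + R/8)
L(l) = -36 + l (L(l) = l - 36 = -36 + l)
n = -2003995/8 (n = -250465 + (-36 + (7/8 + (⅛)*6)) = -250465 + (-36 + (7/8 + ¾)) = -250465 + (-36 + 13/8) = -250465 - 275/8 = -2003995/8 ≈ -2.5050e+5)
N(141) + n = -233 - 2003995/8 = -2005859/8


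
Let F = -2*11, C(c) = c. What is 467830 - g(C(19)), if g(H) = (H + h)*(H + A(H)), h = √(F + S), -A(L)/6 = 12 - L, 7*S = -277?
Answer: 466671 - 61*I*√3017/7 ≈ 4.6667e+5 - 478.65*I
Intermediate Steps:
S = -277/7 (S = (⅐)*(-277) = -277/7 ≈ -39.571)
A(L) = -72 + 6*L (A(L) = -6*(12 - L) = -72 + 6*L)
F = -22
h = I*√3017/7 (h = √(-22 - 277/7) = √(-431/7) = I*√3017/7 ≈ 7.8467*I)
g(H) = (-72 + 7*H)*(H + I*√3017/7) (g(H) = (H + I*√3017/7)*(H + (-72 + 6*H)) = (H + I*√3017/7)*(-72 + 7*H) = (-72 + 7*H)*(H + I*√3017/7))
467830 - g(C(19)) = 467830 - (-72*19 + 7*19² - 72*I*√3017/7 + I*19*√3017) = 467830 - (-1368 + 7*361 - 72*I*√3017/7 + 19*I*√3017) = 467830 - (-1368 + 2527 - 72*I*√3017/7 + 19*I*√3017) = 467830 - (1159 + 61*I*√3017/7) = 467830 + (-1159 - 61*I*√3017/7) = 466671 - 61*I*√3017/7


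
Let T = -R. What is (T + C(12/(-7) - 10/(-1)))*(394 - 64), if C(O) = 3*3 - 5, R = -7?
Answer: 3630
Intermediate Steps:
T = 7 (T = -1*(-7) = 7)
C(O) = 4 (C(O) = 9 - 5 = 4)
(T + C(12/(-7) - 10/(-1)))*(394 - 64) = (7 + 4)*(394 - 64) = 11*330 = 3630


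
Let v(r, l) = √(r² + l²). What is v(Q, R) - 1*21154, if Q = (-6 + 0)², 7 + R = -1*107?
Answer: -21154 + 6*√397 ≈ -21034.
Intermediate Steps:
R = -114 (R = -7 - 1*107 = -7 - 107 = -114)
Q = 36 (Q = (-6)² = 36)
v(r, l) = √(l² + r²)
v(Q, R) - 1*21154 = √((-114)² + 36²) - 1*21154 = √(12996 + 1296) - 21154 = √14292 - 21154 = 6*√397 - 21154 = -21154 + 6*√397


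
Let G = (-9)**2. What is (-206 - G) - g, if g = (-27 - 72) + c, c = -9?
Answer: -179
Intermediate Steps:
G = 81
g = -108 (g = (-27 - 72) - 9 = -99 - 9 = -108)
(-206 - G) - g = (-206 - 1*81) - 1*(-108) = (-206 - 81) + 108 = -287 + 108 = -179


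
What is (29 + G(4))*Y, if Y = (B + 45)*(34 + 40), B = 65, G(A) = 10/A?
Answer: 256410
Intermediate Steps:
Y = 8140 (Y = (65 + 45)*(34 + 40) = 110*74 = 8140)
(29 + G(4))*Y = (29 + 10/4)*8140 = (29 + 10*(1/4))*8140 = (29 + 5/2)*8140 = (63/2)*8140 = 256410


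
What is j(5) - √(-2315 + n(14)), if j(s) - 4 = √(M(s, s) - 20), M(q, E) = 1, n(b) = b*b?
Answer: 4 + I*√19 - I*√2119 ≈ 4.0 - 41.674*I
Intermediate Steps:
n(b) = b²
j(s) = 4 + I*√19 (j(s) = 4 + √(1 - 20) = 4 + √(-19) = 4 + I*√19)
j(5) - √(-2315 + n(14)) = (4 + I*√19) - √(-2315 + 14²) = (4 + I*√19) - √(-2315 + 196) = (4 + I*√19) - √(-2119) = (4 + I*√19) - I*√2119 = 4 + I*√19 - I*√2119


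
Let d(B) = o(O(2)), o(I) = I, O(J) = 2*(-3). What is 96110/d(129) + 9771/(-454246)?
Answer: -21828820843/1362738 ≈ -16018.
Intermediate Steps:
O(J) = -6
d(B) = -6
96110/d(129) + 9771/(-454246) = 96110/(-6) + 9771/(-454246) = 96110*(-1/6) + 9771*(-1/454246) = -48055/3 - 9771/454246 = -21828820843/1362738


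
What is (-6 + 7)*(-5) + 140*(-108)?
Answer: -15125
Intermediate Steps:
(-6 + 7)*(-5) + 140*(-108) = 1*(-5) - 15120 = -5 - 15120 = -15125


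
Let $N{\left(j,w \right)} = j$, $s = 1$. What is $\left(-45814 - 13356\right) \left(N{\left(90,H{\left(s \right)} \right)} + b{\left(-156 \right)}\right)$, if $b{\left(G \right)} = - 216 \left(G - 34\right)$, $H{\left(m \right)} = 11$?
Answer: $-2433662100$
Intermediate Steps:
$b{\left(G \right)} = 7344 - 216 G$ ($b{\left(G \right)} = - 216 \left(-34 + G\right) = 7344 - 216 G$)
$\left(-45814 - 13356\right) \left(N{\left(90,H{\left(s \right)} \right)} + b{\left(-156 \right)}\right) = \left(-45814 - 13356\right) \left(90 + \left(7344 - -33696\right)\right) = - 59170 \left(90 + \left(7344 + 33696\right)\right) = - 59170 \left(90 + 41040\right) = \left(-59170\right) 41130 = -2433662100$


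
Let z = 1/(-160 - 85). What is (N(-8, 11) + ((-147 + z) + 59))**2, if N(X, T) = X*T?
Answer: 1859420641/60025 ≈ 30977.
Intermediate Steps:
N(X, T) = T*X
z = -1/245 (z = 1/(-245) = -1/245 ≈ -0.0040816)
(N(-8, 11) + ((-147 + z) + 59))**2 = (11*(-8) + ((-147 - 1/245) + 59))**2 = (-88 + (-36016/245 + 59))**2 = (-88 - 21561/245)**2 = (-43121/245)**2 = 1859420641/60025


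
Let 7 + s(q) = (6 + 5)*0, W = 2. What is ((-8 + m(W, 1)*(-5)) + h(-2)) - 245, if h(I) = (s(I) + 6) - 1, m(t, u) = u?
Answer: -260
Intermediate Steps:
s(q) = -7 (s(q) = -7 + (6 + 5)*0 = -7 + 11*0 = -7 + 0 = -7)
h(I) = -2 (h(I) = (-7 + 6) - 1 = -1 - 1 = -2)
((-8 + m(W, 1)*(-5)) + h(-2)) - 245 = ((-8 + 1*(-5)) - 2) - 245 = ((-8 - 5) - 2) - 245 = (-13 - 2) - 245 = -15 - 245 = -260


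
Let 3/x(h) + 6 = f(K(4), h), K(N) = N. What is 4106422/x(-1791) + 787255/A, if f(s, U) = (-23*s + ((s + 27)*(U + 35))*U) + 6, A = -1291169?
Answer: 516925611089251987547/3873507 ≈ 1.3345e+14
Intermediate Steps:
f(s, U) = 6 - 23*s + U*(27 + s)*(35 + U) (f(s, U) = (-23*s + ((27 + s)*(35 + U))*U) + 6 = (-23*s + U*(27 + s)*(35 + U)) + 6 = 6 - 23*s + U*(27 + s)*(35 + U))
x(h) = 3/(-92 + 31*h² + 1085*h) (x(h) = 3/(-6 + (6 - 23*4 + 27*h² + 945*h + 4*h² + 35*h*4)) = 3/(-6 + (6 - 92 + 27*h² + 945*h + 4*h² + 140*h)) = 3/(-6 + (-86 + 31*h² + 1085*h)) = 3/(-92 + 31*h² + 1085*h))
4106422/x(-1791) + 787255/A = 4106422/((3/(-92 + 31*(-1791)² + 1085*(-1791)))) + 787255/(-1291169) = 4106422/((3/(-92 + 31*3207681 - 1943235))) + 787255*(-1/1291169) = 4106422/((3/(-92 + 99438111 - 1943235))) - 787255/1291169 = 4106422/((3/97494784)) - 787255/1291169 = 4106422/((3*(1/97494784))) - 787255/1291169 = 4106422/(3/97494784) - 787255/1291169 = 4106422*(97494784/3) - 787255/1291169 = 400354725902848/3 - 787255/1291169 = 516925611089251987547/3873507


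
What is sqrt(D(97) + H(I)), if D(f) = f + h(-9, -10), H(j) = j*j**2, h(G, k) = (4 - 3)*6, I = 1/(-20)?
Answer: sqrt(4119995)/200 ≈ 10.149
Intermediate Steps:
I = -1/20 ≈ -0.050000
h(G, k) = 6 (h(G, k) = 1*6 = 6)
H(j) = j**3
D(f) = 6 + f (D(f) = f + 6 = 6 + f)
sqrt(D(97) + H(I)) = sqrt((6 + 97) + (-1/20)**3) = sqrt(103 - 1/8000) = sqrt(823999/8000) = sqrt(4119995)/200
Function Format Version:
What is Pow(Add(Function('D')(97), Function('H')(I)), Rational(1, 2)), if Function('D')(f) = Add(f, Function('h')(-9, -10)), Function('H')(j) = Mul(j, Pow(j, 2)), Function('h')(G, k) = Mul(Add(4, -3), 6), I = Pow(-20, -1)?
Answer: Mul(Rational(1, 200), Pow(4119995, Rational(1, 2))) ≈ 10.149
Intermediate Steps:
I = Rational(-1, 20) ≈ -0.050000
Function('h')(G, k) = 6 (Function('h')(G, k) = Mul(1, 6) = 6)
Function('H')(j) = Pow(j, 3)
Function('D')(f) = Add(6, f) (Function('D')(f) = Add(f, 6) = Add(6, f))
Pow(Add(Function('D')(97), Function('H')(I)), Rational(1, 2)) = Pow(Add(Add(6, 97), Pow(Rational(-1, 20), 3)), Rational(1, 2)) = Pow(Add(103, Rational(-1, 8000)), Rational(1, 2)) = Pow(Rational(823999, 8000), Rational(1, 2)) = Mul(Rational(1, 200), Pow(4119995, Rational(1, 2)))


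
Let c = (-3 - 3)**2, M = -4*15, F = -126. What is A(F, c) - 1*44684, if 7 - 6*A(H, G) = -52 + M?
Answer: -267985/6 ≈ -44664.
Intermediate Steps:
M = -60
c = 36 (c = (-6)**2 = 36)
A(H, G) = 119/6 (A(H, G) = 7/6 - (-52 - 60)/6 = 7/6 - 1/6*(-112) = 7/6 + 56/3 = 119/6)
A(F, c) - 1*44684 = 119/6 - 1*44684 = 119/6 - 44684 = -267985/6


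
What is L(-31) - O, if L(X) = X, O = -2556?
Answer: 2525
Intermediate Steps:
L(-31) - O = -31 - 1*(-2556) = -31 + 2556 = 2525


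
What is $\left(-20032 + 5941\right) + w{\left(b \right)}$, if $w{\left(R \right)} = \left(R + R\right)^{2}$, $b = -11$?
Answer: $-13607$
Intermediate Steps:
$w{\left(R \right)} = 4 R^{2}$ ($w{\left(R \right)} = \left(2 R\right)^{2} = 4 R^{2}$)
$\left(-20032 + 5941\right) + w{\left(b \right)} = \left(-20032 + 5941\right) + 4 \left(-11\right)^{2} = -14091 + 4 \cdot 121 = -14091 + 484 = -13607$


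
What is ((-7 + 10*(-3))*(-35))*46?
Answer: 59570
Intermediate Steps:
((-7 + 10*(-3))*(-35))*46 = ((-7 - 30)*(-35))*46 = -37*(-35)*46 = 1295*46 = 59570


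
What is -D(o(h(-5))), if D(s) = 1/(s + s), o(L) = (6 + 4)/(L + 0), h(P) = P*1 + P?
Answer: ½ ≈ 0.50000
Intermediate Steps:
h(P) = 2*P (h(P) = P + P = 2*P)
o(L) = 10/L
D(s) = 1/(2*s)
-D(o(h(-5))) = -1/(2*(10/((2*(-5))))) = -1/(2*(10/(-10))) = -1/(2*(10*(-⅒))) = -1/(2*(-1)) = -(-1)/2 = -1*(-½) = ½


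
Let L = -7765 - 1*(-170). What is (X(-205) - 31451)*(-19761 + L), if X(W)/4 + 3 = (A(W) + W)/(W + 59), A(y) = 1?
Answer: 62820072196/73 ≈ 8.6055e+8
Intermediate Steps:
L = -7595 (L = -7765 + 170 = -7595)
X(W) = -12 + 4*(1 + W)/(59 + W) (X(W) = -12 + 4*((1 + W)/(W + 59)) = -12 + 4*((1 + W)/(59 + W)) = -12 + 4*(1 + W)/(59 + W))
(X(-205) - 31451)*(-19761 + L) = (8*(-88 - 1*(-205))/(59 - 205) - 31451)*(-19761 - 7595) = (8*(-88 + 205)/(-146) - 31451)*(-27356) = (8*(-1/146)*117 - 31451)*(-27356) = (-468/73 - 31451)*(-27356) = -2296391/73*(-27356) = 62820072196/73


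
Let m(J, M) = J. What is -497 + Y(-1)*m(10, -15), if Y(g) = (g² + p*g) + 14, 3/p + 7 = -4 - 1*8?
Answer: -6563/19 ≈ -345.42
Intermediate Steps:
p = -3/19 (p = 3/(-7 + (-4 - 1*8)) = 3/(-7 + (-4 - 8)) = 3/(-7 - 12) = 3/(-19) = 3*(-1/19) = -3/19 ≈ -0.15789)
Y(g) = 14 + g² - 3*g/19 (Y(g) = (g² - 3*g/19) + 14 = 14 + g² - 3*g/19)
-497 + Y(-1)*m(10, -15) = -497 + (14 + (-1)² - 3/19*(-1))*10 = -497 + (14 + 1 + 3/19)*10 = -497 + (288/19)*10 = -497 + 2880/19 = -6563/19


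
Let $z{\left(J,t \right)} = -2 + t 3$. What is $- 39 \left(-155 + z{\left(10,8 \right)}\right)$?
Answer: $5187$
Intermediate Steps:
$z{\left(J,t \right)} = -2 + 3 t$
$- 39 \left(-155 + z{\left(10,8 \right)}\right) = - 39 \left(-155 + \left(-2 + 3 \cdot 8\right)\right) = - 39 \left(-155 + \left(-2 + 24\right)\right) = - 39 \left(-155 + 22\right) = \left(-39\right) \left(-133\right) = 5187$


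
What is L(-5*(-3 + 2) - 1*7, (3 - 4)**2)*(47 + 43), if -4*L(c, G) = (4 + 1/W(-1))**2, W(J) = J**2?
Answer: -1125/2 ≈ -562.50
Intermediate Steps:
L(c, G) = -25/4 (L(c, G) = -(4 + 1/((-1)**2))**2/4 = -(4 + 1/1)**2/4 = -(4 + 1)**2/4 = -1/4*5**2 = -1/4*25 = -25/4)
L(-5*(-3 + 2) - 1*7, (3 - 4)**2)*(47 + 43) = -25*(47 + 43)/4 = -25/4*90 = -1125/2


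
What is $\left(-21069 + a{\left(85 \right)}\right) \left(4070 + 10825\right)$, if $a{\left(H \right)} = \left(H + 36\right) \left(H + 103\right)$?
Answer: $25008705$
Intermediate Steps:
$a{\left(H \right)} = \left(36 + H\right) \left(103 + H\right)$
$\left(-21069 + a{\left(85 \right)}\right) \left(4070 + 10825\right) = \left(-21069 + \left(3708 + 85^{2} + 139 \cdot 85\right)\right) \left(4070 + 10825\right) = \left(-21069 + \left(3708 + 7225 + 11815\right)\right) 14895 = \left(-21069 + 22748\right) 14895 = 1679 \cdot 14895 = 25008705$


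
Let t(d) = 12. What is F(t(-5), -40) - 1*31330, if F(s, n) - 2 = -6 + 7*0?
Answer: -31334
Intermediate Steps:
F(s, n) = -4 (F(s, n) = 2 + (-6 + 7*0) = 2 + (-6 + 0) = 2 - 6 = -4)
F(t(-5), -40) - 1*31330 = -4 - 1*31330 = -4 - 31330 = -31334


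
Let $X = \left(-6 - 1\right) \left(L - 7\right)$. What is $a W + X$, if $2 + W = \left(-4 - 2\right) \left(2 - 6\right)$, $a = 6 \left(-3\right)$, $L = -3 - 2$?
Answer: $-312$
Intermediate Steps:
$L = -5$
$a = -18$
$X = 84$ ($X = \left(-6 - 1\right) \left(-5 - 7\right) = \left(-7\right) \left(-12\right) = 84$)
$W = 22$ ($W = -2 + \left(-4 - 2\right) \left(2 - 6\right) = -2 - -24 = -2 + 24 = 22$)
$a W + X = \left(-18\right) 22 + 84 = -396 + 84 = -312$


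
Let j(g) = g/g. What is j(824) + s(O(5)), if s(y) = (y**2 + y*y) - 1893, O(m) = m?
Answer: -1842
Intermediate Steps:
j(g) = 1
s(y) = -1893 + 2*y**2 (s(y) = (y**2 + y**2) - 1893 = 2*y**2 - 1893 = -1893 + 2*y**2)
j(824) + s(O(5)) = 1 + (-1893 + 2*5**2) = 1 + (-1893 + 2*25) = 1 + (-1893 + 50) = 1 - 1843 = -1842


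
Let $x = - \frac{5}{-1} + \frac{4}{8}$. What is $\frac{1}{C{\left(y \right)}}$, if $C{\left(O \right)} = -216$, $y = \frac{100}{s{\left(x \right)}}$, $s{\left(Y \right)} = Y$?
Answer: $- \frac{1}{216} \approx -0.0046296$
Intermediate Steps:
$x = \frac{11}{2}$ ($x = \left(-5\right) \left(-1\right) + 4 \cdot \frac{1}{8} = 5 + \frac{1}{2} = \frac{11}{2} \approx 5.5$)
$y = \frac{200}{11}$ ($y = \frac{100}{\frac{11}{2}} = 100 \cdot \frac{2}{11} = \frac{200}{11} \approx 18.182$)
$\frac{1}{C{\left(y \right)}} = \frac{1}{-216} = - \frac{1}{216}$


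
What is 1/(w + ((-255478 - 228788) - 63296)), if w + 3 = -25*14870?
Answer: -1/919315 ≈ -1.0878e-6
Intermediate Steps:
w = -371753 (w = -3 - 25*14870 = -3 - 371750 = -371753)
1/(w + ((-255478 - 228788) - 63296)) = 1/(-371753 + ((-255478 - 228788) - 63296)) = 1/(-371753 + (-484266 - 63296)) = 1/(-371753 - 547562) = 1/(-919315) = -1/919315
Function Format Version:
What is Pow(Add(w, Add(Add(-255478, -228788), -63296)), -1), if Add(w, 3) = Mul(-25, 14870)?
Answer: Rational(-1, 919315) ≈ -1.0878e-6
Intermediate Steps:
w = -371753 (w = Add(-3, Mul(-25, 14870)) = Add(-3, -371750) = -371753)
Pow(Add(w, Add(Add(-255478, -228788), -63296)), -1) = Pow(Add(-371753, Add(Add(-255478, -228788), -63296)), -1) = Pow(Add(-371753, Add(-484266, -63296)), -1) = Pow(Add(-371753, -547562), -1) = Pow(-919315, -1) = Rational(-1, 919315)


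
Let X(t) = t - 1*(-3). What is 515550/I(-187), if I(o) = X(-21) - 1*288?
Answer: -85925/51 ≈ -1684.8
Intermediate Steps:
X(t) = 3 + t (X(t) = t + 3 = 3 + t)
I(o) = -306 (I(o) = (3 - 21) - 1*288 = -18 - 288 = -306)
515550/I(-187) = 515550/(-306) = 515550*(-1/306) = -85925/51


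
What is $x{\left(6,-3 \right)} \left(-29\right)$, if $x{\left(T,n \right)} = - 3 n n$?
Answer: $783$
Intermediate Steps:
$x{\left(T,n \right)} = - 3 n^{2}$
$x{\left(6,-3 \right)} \left(-29\right) = - 3 \left(-3\right)^{2} \left(-29\right) = \left(-3\right) 9 \left(-29\right) = \left(-27\right) \left(-29\right) = 783$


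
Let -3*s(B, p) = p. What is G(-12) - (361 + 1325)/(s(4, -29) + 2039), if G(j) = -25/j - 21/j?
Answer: 55505/18438 ≈ 3.0104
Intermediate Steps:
s(B, p) = -p/3
G(j) = -46/j
G(-12) - (361 + 1325)/(s(4, -29) + 2039) = -46/(-12) - (361 + 1325)/(-⅓*(-29) + 2039) = -46*(-1/12) - 1686/(29/3 + 2039) = 23/6 - 1686/6146/3 = 23/6 - 1686*3/6146 = 23/6 - 1*2529/3073 = 23/6 - 2529/3073 = 55505/18438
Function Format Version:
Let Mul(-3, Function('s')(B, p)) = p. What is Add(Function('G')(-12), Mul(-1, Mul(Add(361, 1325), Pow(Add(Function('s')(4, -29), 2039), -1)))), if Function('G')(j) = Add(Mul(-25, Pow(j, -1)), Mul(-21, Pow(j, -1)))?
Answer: Rational(55505, 18438) ≈ 3.0104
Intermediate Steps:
Function('s')(B, p) = Mul(Rational(-1, 3), p)
Function('G')(j) = Mul(-46, Pow(j, -1))
Add(Function('G')(-12), Mul(-1, Mul(Add(361, 1325), Pow(Add(Function('s')(4, -29), 2039), -1)))) = Add(Mul(-46, Pow(-12, -1)), Mul(-1, Mul(Add(361, 1325), Pow(Add(Mul(Rational(-1, 3), -29), 2039), -1)))) = Add(Mul(-46, Rational(-1, 12)), Mul(-1, Mul(1686, Pow(Add(Rational(29, 3), 2039), -1)))) = Add(Rational(23, 6), Mul(-1, Mul(1686, Pow(Rational(6146, 3), -1)))) = Add(Rational(23, 6), Mul(-1, Mul(1686, Rational(3, 6146)))) = Add(Rational(23, 6), Mul(-1, Rational(2529, 3073))) = Add(Rational(23, 6), Rational(-2529, 3073)) = Rational(55505, 18438)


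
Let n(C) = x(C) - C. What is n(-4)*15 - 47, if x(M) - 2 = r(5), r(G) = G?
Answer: 118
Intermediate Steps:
x(M) = 7 (x(M) = 2 + 5 = 7)
n(C) = 7 - C
n(-4)*15 - 47 = (7 - 1*(-4))*15 - 47 = (7 + 4)*15 - 47 = 11*15 - 47 = 165 - 47 = 118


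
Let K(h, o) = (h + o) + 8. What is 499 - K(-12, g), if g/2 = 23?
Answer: 457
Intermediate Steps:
g = 46 (g = 2*23 = 46)
K(h, o) = 8 + h + o
499 - K(-12, g) = 499 - (8 - 12 + 46) = 499 - 1*42 = 499 - 42 = 457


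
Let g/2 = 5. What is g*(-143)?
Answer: -1430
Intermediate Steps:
g = 10 (g = 2*5 = 10)
g*(-143) = 10*(-143) = -1430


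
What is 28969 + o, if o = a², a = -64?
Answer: 33065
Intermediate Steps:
o = 4096 (o = (-64)² = 4096)
28969 + o = 28969 + 4096 = 33065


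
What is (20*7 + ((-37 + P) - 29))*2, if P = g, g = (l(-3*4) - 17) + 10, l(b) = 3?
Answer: 140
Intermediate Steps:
g = -4 (g = (3 - 17) + 10 = -14 + 10 = -4)
P = -4
(20*7 + ((-37 + P) - 29))*2 = (20*7 + ((-37 - 4) - 29))*2 = (140 + (-41 - 29))*2 = (140 - 70)*2 = 70*2 = 140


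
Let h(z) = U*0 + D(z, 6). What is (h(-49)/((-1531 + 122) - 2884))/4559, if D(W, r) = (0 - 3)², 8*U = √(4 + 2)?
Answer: -1/2174643 ≈ -4.5985e-7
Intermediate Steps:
U = √6/8 (U = √(4 + 2)/8 = √6/8 ≈ 0.30619)
D(W, r) = 9 (D(W, r) = (-3)² = 9)
h(z) = 9 (h(z) = (√6/8)*0 + 9 = 0 + 9 = 9)
(h(-49)/((-1531 + 122) - 2884))/4559 = (9/((-1531 + 122) - 2884))/4559 = (9/(-1409 - 2884))*(1/4559) = (9/(-4293))*(1/4559) = (9*(-1/4293))*(1/4559) = -1/477*1/4559 = -1/2174643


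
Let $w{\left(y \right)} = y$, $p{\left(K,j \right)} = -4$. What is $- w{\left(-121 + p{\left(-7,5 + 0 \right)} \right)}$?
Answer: $125$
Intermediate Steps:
$- w{\left(-121 + p{\left(-7,5 + 0 \right)} \right)} = - (-121 - 4) = \left(-1\right) \left(-125\right) = 125$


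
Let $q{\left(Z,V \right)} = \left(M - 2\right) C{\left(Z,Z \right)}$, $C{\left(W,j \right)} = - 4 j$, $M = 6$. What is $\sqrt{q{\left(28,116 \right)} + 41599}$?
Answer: $\sqrt{41151} \approx 202.86$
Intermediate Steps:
$q{\left(Z,V \right)} = - 16 Z$ ($q{\left(Z,V \right)} = \left(6 - 2\right) \left(- 4 Z\right) = 4 \left(- 4 Z\right) = - 16 Z$)
$\sqrt{q{\left(28,116 \right)} + 41599} = \sqrt{\left(-16\right) 28 + 41599} = \sqrt{-448 + 41599} = \sqrt{41151}$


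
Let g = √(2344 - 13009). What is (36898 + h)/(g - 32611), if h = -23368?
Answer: -20055765/48340363 - 1845*I*√1185/48340363 ≈ -0.41489 - 0.0013139*I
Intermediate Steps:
g = 3*I*√1185 (g = √(-10665) = 3*I*√1185 ≈ 103.27*I)
(36898 + h)/(g - 32611) = (36898 - 23368)/(3*I*√1185 - 32611) = 13530/(-32611 + 3*I*√1185)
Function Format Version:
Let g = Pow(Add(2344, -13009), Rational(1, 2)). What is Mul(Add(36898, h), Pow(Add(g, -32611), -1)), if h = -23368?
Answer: Add(Rational(-20055765, 48340363), Mul(Rational(-1845, 48340363), I, Pow(1185, Rational(1, 2)))) ≈ Add(-0.41489, Mul(-0.0013139, I))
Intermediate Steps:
g = Mul(3, I, Pow(1185, Rational(1, 2))) (g = Pow(-10665, Rational(1, 2)) = Mul(3, I, Pow(1185, Rational(1, 2))) ≈ Mul(103.27, I))
Mul(Add(36898, h), Pow(Add(g, -32611), -1)) = Mul(Add(36898, -23368), Pow(Add(Mul(3, I, Pow(1185, Rational(1, 2))), -32611), -1)) = Mul(13530, Pow(Add(-32611, Mul(3, I, Pow(1185, Rational(1, 2)))), -1))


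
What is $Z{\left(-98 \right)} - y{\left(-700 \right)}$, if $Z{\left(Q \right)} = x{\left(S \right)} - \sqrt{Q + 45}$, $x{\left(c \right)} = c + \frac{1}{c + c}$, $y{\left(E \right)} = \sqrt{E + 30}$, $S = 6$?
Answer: $\frac{73}{12} - i \sqrt{53} - i \sqrt{670} \approx 6.0833 - 33.164 i$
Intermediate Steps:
$y{\left(E \right)} = \sqrt{30 + E}$
$x{\left(c \right)} = c + \frac{1}{2 c}$
$Z{\left(Q \right)} = \frac{73}{12} - \sqrt{45 + Q}$ ($Z{\left(Q \right)} = \left(6 + \frac{1}{2 \cdot 6}\right) - \sqrt{Q + 45} = \left(6 + \frac{1}{2} \cdot \frac{1}{6}\right) - \sqrt{45 + Q} = \left(6 + \frac{1}{12}\right) - \sqrt{45 + Q} = \frac{73}{12} - \sqrt{45 + Q}$)
$Z{\left(-98 \right)} - y{\left(-700 \right)} = \left(\frac{73}{12} - \sqrt{45 - 98}\right) - \sqrt{30 - 700} = \left(\frac{73}{12} - \sqrt{-53}\right) - \sqrt{-670} = \left(\frac{73}{12} - i \sqrt{53}\right) - i \sqrt{670} = \frac{73}{12} - i \sqrt{53} - i \sqrt{670}$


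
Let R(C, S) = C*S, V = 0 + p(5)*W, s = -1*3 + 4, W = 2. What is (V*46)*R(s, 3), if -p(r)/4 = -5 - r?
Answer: 11040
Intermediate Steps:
p(r) = 20 + 4*r (p(r) = -4*(-5 - r) = 20 + 4*r)
s = 1 (s = -3 + 4 = 1)
V = 80 (V = 0 + (20 + 4*5)*2 = 0 + (20 + 20)*2 = 0 + 40*2 = 0 + 80 = 80)
(V*46)*R(s, 3) = (80*46)*(1*3) = 3680*3 = 11040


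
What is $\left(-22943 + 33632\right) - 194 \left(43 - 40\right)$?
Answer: $10107$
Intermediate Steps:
$\left(-22943 + 33632\right) - 194 \left(43 - 40\right) = 10689 - 582 = 10107$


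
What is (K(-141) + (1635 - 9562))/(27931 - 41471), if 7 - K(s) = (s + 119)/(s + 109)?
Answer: 126731/216640 ≈ 0.58498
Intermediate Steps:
K(s) = 7 - (119 + s)/(109 + s) (K(s) = 7 - (s + 119)/(s + 109) = 7 - (119 + s)/(109 + s))
(K(-141) + (1635 - 9562))/(27931 - 41471) = (2*(322 + 3*(-141))/(109 - 141) + (1635 - 9562))/(27931 - 41471) = (2*(322 - 423)/(-32) - 7927)/(-13540) = (2*(-1/32)*(-101) - 7927)*(-1/13540) = (101/16 - 7927)*(-1/13540) = -126731/16*(-1/13540) = 126731/216640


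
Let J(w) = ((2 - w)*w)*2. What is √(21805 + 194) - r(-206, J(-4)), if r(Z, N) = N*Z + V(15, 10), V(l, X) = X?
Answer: -9898 + √21999 ≈ -9749.7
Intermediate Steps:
J(w) = 2*w*(2 - w) (J(w) = (w*(2 - w))*2 = 2*w*(2 - w))
r(Z, N) = 10 + N*Z (r(Z, N) = N*Z + 10 = 10 + N*Z)
√(21805 + 194) - r(-206, J(-4)) = √(21805 + 194) - (10 + (2*(-4)*(2 - 1*(-4)))*(-206)) = √21999 - (10 + (2*(-4)*(2 + 4))*(-206)) = √21999 - (10 + (2*(-4)*6)*(-206)) = √21999 - (10 - 48*(-206)) = √21999 - (10 + 9888) = √21999 - 1*9898 = √21999 - 9898 = -9898 + √21999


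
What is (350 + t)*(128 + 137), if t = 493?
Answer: 223395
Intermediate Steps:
(350 + t)*(128 + 137) = (350 + 493)*(128 + 137) = 843*265 = 223395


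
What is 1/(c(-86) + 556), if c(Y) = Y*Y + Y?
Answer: 1/7866 ≈ 0.00012713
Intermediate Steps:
c(Y) = Y + Y² (c(Y) = Y² + Y = Y + Y²)
1/(c(-86) + 556) = 1/(-86*(1 - 86) + 556) = 1/(-86*(-85) + 556) = 1/(7310 + 556) = 1/7866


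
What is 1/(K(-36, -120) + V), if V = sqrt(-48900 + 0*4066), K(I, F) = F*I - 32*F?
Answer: -I/(-8160*I + 10*sqrt(489)) ≈ 0.00012246 - 3.3186e-6*I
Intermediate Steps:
K(I, F) = -32*F + F*I
V = 10*I*sqrt(489) (V = sqrt(-48900 + 0) = sqrt(-48900) = 10*I*sqrt(489) ≈ 221.13*I)
1/(K(-36, -120) + V) = 1/(-120*(-32 - 36) + 10*I*sqrt(489)) = 1/(-120*(-68) + 10*I*sqrt(489)) = 1/(8160 + 10*I*sqrt(489))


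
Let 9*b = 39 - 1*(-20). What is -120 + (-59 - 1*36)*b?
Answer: -6685/9 ≈ -742.78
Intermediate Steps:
b = 59/9 (b = (39 - 1*(-20))/9 = (39 + 20)/9 = (⅑)*59 = 59/9 ≈ 6.5556)
-120 + (-59 - 1*36)*b = -120 + (-59 - 1*36)*(59/9) = -120 + (-59 - 36)*(59/9) = -120 - 95*59/9 = -120 - 5605/9 = -6685/9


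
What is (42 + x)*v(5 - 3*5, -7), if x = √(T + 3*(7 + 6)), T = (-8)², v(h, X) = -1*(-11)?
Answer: 462 + 11*√103 ≈ 573.64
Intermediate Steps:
v(h, X) = 11
T = 64
x = √103 (x = √(64 + 3*(7 + 6)) = √(64 + 3*13) = √(64 + 39) = √103 ≈ 10.149)
(42 + x)*v(5 - 3*5, -7) = (42 + √103)*11 = 462 + 11*√103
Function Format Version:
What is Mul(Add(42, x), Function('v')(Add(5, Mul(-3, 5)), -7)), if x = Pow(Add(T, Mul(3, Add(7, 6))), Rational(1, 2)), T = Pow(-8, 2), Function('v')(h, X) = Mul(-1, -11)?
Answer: Add(462, Mul(11, Pow(103, Rational(1, 2)))) ≈ 573.64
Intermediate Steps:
Function('v')(h, X) = 11
T = 64
x = Pow(103, Rational(1, 2)) (x = Pow(Add(64, Mul(3, Add(7, 6))), Rational(1, 2)) = Pow(Add(64, Mul(3, 13)), Rational(1, 2)) = Pow(Add(64, 39), Rational(1, 2)) = Pow(103, Rational(1, 2)) ≈ 10.149)
Mul(Add(42, x), Function('v')(Add(5, Mul(-3, 5)), -7)) = Mul(Add(42, Pow(103, Rational(1, 2))), 11) = Add(462, Mul(11, Pow(103, Rational(1, 2))))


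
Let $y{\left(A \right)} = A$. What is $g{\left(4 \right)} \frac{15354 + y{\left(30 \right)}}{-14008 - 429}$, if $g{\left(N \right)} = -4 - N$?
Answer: $\frac{123072}{14437} \approx 8.5248$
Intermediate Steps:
$g{\left(4 \right)} \frac{15354 + y{\left(30 \right)}}{-14008 - 429} = \left(-4 - 4\right) \frac{15354 + 30}{-14008 - 429} = \left(-4 - 4\right) \frac{15384}{-14437} = - 8 \cdot 15384 \left(- \frac{1}{14437}\right) = \left(-8\right) \left(- \frac{15384}{14437}\right) = \frac{123072}{14437}$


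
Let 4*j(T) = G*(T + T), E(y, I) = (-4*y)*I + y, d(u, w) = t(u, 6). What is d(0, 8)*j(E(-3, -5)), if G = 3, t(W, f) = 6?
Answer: -567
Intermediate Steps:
d(u, w) = 6
E(y, I) = y - 4*I*y (E(y, I) = -4*I*y + y = y - 4*I*y)
j(T) = 3*T/2 (j(T) = (3*(T + T))/4 = (3*(2*T))/4 = (6*T)/4 = 3*T/2)
d(0, 8)*j(E(-3, -5)) = 6*(3*(-3*(1 - 4*(-5)))/2) = 6*(3*(-3*(1 + 20))/2) = 6*(3*(-3*21)/2) = 6*((3/2)*(-63)) = 6*(-189/2) = -567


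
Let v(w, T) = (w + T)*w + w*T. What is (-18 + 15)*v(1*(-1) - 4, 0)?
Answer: -75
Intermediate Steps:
v(w, T) = T*w + w*(T + w) (v(w, T) = (T + w)*w + T*w = w*(T + w) + T*w = T*w + w*(T + w))
(-18 + 15)*v(1*(-1) - 4, 0) = (-18 + 15)*((1*(-1) - 4)*((1*(-1) - 4) + 2*0)) = -3*(-1 - 4)*((-1 - 4) + 0) = -(-15)*(-5 + 0) = -(-15)*(-5) = -3*25 = -75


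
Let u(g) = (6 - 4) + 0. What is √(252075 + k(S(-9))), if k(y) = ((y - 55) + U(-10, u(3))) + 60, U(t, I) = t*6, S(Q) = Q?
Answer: √252011 ≈ 502.01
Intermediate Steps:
u(g) = 2 (u(g) = 2 + 0 = 2)
U(t, I) = 6*t
k(y) = -55 + y (k(y) = ((y - 55) + 6*(-10)) + 60 = ((-55 + y) - 60) + 60 = (-115 + y) + 60 = -55 + y)
√(252075 + k(S(-9))) = √(252075 + (-55 - 9)) = √(252075 - 64) = √252011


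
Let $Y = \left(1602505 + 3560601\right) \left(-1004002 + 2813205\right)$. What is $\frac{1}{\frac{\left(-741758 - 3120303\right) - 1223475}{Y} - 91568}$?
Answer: $- \frac{4670553432259}{427673236687634880} \approx -1.0921 \cdot 10^{-5}$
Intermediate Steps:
$Y = 9341106864518$ ($Y = 5163106 \cdot 1809203 = 9341106864518$)
$\frac{1}{\frac{\left(-741758 - 3120303\right) - 1223475}{Y} - 91568} = \frac{1}{\frac{\left(-741758 - 3120303\right) - 1223475}{9341106864518} - 91568} = \frac{1}{\left(-3862061 - 1223475\right) \frac{1}{9341106864518} - 91568} = \frac{1}{\left(-5085536\right) \frac{1}{9341106864518} - 91568} = \frac{1}{- \frac{2542768}{4670553432259} - 91568} = \frac{1}{- \frac{427673236687634880}{4670553432259}} = - \frac{4670553432259}{427673236687634880}$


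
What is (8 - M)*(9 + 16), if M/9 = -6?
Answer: 1550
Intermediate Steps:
M = -54 (M = 9*(-6) = -54)
(8 - M)*(9 + 16) = (8 - 1*(-54))*(9 + 16) = (8 + 54)*25 = 62*25 = 1550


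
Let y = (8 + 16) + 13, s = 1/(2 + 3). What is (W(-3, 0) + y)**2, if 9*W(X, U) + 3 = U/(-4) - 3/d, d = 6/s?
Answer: 10883401/8100 ≈ 1343.6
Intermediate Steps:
s = 1/5 ≈ 0.20000
d = 30 (d = 6/(1/5) = 6*5 = 30)
W(X, U) = -31/90 - U/36 (W(X, U) = -1/3 + (U/(-4) - 3/30)/9 = -1/3 + (U*(-1/4) - 3*1/30)/9 = -1/3 + (-U/4 - 1/10)/9 = -1/3 + (-1/10 - U/4)/9 = -1/3 + (-1/90 - U/36) = -31/90 - U/36)
y = 37 (y = 24 + 13 = 37)
(W(-3, 0) + y)**2 = ((-31/90 - 1/36*0) + 37)**2 = ((-31/90 + 0) + 37)**2 = (-31/90 + 37)**2 = (3299/90)**2 = 10883401/8100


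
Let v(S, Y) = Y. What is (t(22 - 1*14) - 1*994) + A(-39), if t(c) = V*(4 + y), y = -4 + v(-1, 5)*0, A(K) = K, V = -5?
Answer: -1033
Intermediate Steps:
y = -4 (y = -4 + 5*0 = -4 + 0 = -4)
t(c) = 0 (t(c) = -5*(4 - 4) = -5*0 = 0)
(t(22 - 1*14) - 1*994) + A(-39) = (0 - 1*994) - 39 = (0 - 994) - 39 = -994 - 39 = -1033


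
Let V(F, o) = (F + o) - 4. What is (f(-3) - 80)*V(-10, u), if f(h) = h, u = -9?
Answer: 1909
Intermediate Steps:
V(F, o) = -4 + F + o
(f(-3) - 80)*V(-10, u) = (-3 - 80)*(-4 - 10 - 9) = -83*(-23) = 1909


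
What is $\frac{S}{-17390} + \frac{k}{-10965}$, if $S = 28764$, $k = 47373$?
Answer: $- \frac{807953}{135235} \approx -5.9744$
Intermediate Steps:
$\frac{S}{-17390} + \frac{k}{-10965} = \frac{28764}{-17390} + \frac{47373}{-10965} = 28764 \left(- \frac{1}{17390}\right) + 47373 \left(- \frac{1}{10965}\right) = - \frac{306}{185} - \frac{15791}{3655} = - \frac{807953}{135235}$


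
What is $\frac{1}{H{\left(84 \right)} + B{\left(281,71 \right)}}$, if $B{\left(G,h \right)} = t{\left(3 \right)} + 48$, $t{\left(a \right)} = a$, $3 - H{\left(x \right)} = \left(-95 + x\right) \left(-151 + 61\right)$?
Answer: $- \frac{1}{936} \approx -0.0010684$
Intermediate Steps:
$H{\left(x \right)} = -8547 + 90 x$ ($H{\left(x \right)} = 3 - \left(-95 + x\right) \left(-151 + 61\right) = 3 - \left(-95 + x\right) \left(-90\right) = 3 - \left(8550 - 90 x\right) = 3 + \left(-8550 + 90 x\right) = -8547 + 90 x$)
$B{\left(G,h \right)} = 51$ ($B{\left(G,h \right)} = 3 + 48 = 51$)
$\frac{1}{H{\left(84 \right)} + B{\left(281,71 \right)}} = \frac{1}{\left(-8547 + 90 \cdot 84\right) + 51} = \frac{1}{\left(-8547 + 7560\right) + 51} = \frac{1}{-987 + 51} = \frac{1}{-936} = - \frac{1}{936}$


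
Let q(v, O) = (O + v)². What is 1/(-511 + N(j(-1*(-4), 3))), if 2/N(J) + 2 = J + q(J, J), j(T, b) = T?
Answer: -33/16862 ≈ -0.0019571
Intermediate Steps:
N(J) = 2/(-2 + J + 4*J²) (N(J) = 2/(-2 + (J + (J + J)²)) = 2/(-2 + (J + (2*J)²)) = 2/(-2 + (J + 4*J²)) = 2/(-2 + J + 4*J²))
1/(-511 + N(j(-1*(-4), 3))) = 1/(-511 + 2/(-2 - 1*(-4) + 4*(-1*(-4))²)) = 1/(-511 + 2/(-2 + 4 + 4*4²)) = 1/(-511 + 2/(-2 + 4 + 4*16)) = 1/(-511 + 2/(-2 + 4 + 64)) = 1/(-511 + 2/66) = 1/(-511 + 2*(1/66)) = 1/(-511 + 1/33) = 1/(-16862/33) = -33/16862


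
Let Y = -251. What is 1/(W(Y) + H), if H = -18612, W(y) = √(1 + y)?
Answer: -9306/173203397 - 5*I*√10/346406794 ≈ -5.3729e-5 - 4.5644e-8*I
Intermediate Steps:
1/(W(Y) + H) = 1/(√(1 - 251) - 18612) = 1/(√(-250) - 18612) = 1/(5*I*√10 - 18612) = 1/(-18612 + 5*I*√10)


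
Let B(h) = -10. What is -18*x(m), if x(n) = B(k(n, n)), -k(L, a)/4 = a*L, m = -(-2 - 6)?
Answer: 180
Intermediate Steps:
m = 8 (m = -1*(-8) = 8)
k(L, a) = -4*L*a (k(L, a) = -4*a*L = -4*L*a)
x(n) = -10
-18*x(m) = -18*(-10) = -1*(-180) = 180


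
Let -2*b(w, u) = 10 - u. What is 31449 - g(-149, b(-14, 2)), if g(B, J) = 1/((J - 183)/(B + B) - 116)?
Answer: 1081248367/34381 ≈ 31449.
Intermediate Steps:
b(w, u) = -5 + u/2 (b(w, u) = -(10 - u)/2 = -5 + u/2)
g(B, J) = 1/(-116 + (-183 + J)/(2*B)) (g(B, J) = 1/((-183 + J)/((2*B)) - 116) = 1/((-183 + J)*(1/(2*B)) - 116) = 1/((-183 + J)/(2*B) - 116) = 1/(-116 + (-183 + J)/(2*B)))
31449 - g(-149, b(-14, 2)) = 31449 - (-2)*(-149)/(183 - (-5 + (1/2)*2) + 232*(-149)) = 31449 - (-2)*(-149)/(183 - (-5 + 1) - 34568) = 31449 - (-2)*(-149)/(183 - 1*(-4) - 34568) = 31449 - (-2)*(-149)/(183 + 4 - 34568) = 31449 - (-2)*(-149)/(-34381) = 31449 - (-2)*(-149)*(-1)/34381 = 31449 - 1*(-298/34381) = 31449 + 298/34381 = 1081248367/34381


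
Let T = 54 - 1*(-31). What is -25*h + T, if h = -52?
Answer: 1385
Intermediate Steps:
T = 85 (T = 54 + 31 = 85)
-25*h + T = -25*(-52) + 85 = 1300 + 85 = 1385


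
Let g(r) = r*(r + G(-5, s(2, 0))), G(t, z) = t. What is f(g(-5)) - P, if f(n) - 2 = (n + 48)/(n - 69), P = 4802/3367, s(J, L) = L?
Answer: -41894/9139 ≈ -4.5841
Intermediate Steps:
g(r) = r*(-5 + r) (g(r) = r*(r - 5) = r*(-5 + r))
P = 686/481 (P = 4802*(1/3367) = 686/481 ≈ 1.4262)
f(n) = 2 + (48 + n)/(-69 + n) (f(n) = 2 + (n + 48)/(n - 69) = 2 + (48 + n)/(-69 + n))
f(g(-5)) - P = 3*(-30 - 5*(-5 - 5))/(-69 - 5*(-5 - 5)) - 1*686/481 = 3*(-30 - 5*(-10))/(-69 - 5*(-10)) - 686/481 = 3*(-30 + 50)/(-69 + 50) - 686/481 = 3*20/(-19) - 686/481 = 3*(-1/19)*20 - 686/481 = -60/19 - 686/481 = -41894/9139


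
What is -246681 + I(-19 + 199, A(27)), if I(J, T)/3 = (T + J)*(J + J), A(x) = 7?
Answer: -44721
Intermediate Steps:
I(J, T) = 6*J*(J + T) (I(J, T) = 3*((T + J)*(J + J)) = 3*((J + T)*(2*J)) = 3*(2*J*(J + T)) = 6*J*(J + T))
-246681 + I(-19 + 199, A(27)) = -246681 + 6*(-19 + 199)*((-19 + 199) + 7) = -246681 + 6*180*(180 + 7) = -246681 + 6*180*187 = -246681 + 201960 = -44721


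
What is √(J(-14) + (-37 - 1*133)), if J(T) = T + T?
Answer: 3*I*√22 ≈ 14.071*I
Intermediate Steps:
J(T) = 2*T
√(J(-14) + (-37 - 1*133)) = √(2*(-14) + (-37 - 1*133)) = √(-28 + (-37 - 133)) = √(-28 - 170) = √(-198) = 3*I*√22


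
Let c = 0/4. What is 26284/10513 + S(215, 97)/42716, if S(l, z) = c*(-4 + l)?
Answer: 26284/10513 ≈ 2.5001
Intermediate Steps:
c = 0 (c = 0*(¼) = 0)
S(l, z) = 0 (S(l, z) = 0*(-4 + l) = 0)
26284/10513 + S(215, 97)/42716 = 26284/10513 + 0/42716 = 26284*(1/10513) + 0*(1/42716) = 26284/10513 + 0 = 26284/10513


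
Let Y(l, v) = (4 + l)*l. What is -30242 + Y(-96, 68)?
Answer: -21410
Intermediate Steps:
Y(l, v) = l*(4 + l)
-30242 + Y(-96, 68) = -30242 - 96*(4 - 96) = -30242 - 96*(-92) = -30242 + 8832 = -21410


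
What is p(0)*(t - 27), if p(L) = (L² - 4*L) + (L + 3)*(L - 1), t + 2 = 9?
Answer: 60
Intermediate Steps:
t = 7 (t = -2 + 9 = 7)
p(L) = L² - 4*L + (-1 + L)*(3 + L) (p(L) = (L² - 4*L) + (3 + L)*(-1 + L) = (L² - 4*L) + (-1 + L)*(3 + L) = L² - 4*L + (-1 + L)*(3 + L))
p(0)*(t - 27) = (-3 - 2*0 + 2*0²)*(7 - 27) = (-3 + 0 + 2*0)*(-20) = (-3 + 0 + 0)*(-20) = -3*(-20) = 60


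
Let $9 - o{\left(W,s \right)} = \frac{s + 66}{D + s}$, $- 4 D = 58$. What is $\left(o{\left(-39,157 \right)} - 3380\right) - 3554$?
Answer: $- \frac{1974071}{285} \approx -6926.6$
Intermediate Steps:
$D = - \frac{29}{2}$ ($D = \left(- \frac{1}{4}\right) 58 = - \frac{29}{2} \approx -14.5$)
$o{\left(W,s \right)} = 9 - \frac{66 + s}{- \frac{29}{2} + s}$ ($o{\left(W,s \right)} = 9 - \frac{s + 66}{- \frac{29}{2} + s} = 9 - \frac{66 + s}{- \frac{29}{2} + s}$)
$\left(o{\left(-39,157 \right)} - 3380\right) - 3554 = \left(\frac{-393 + 16 \cdot 157}{-29 + 2 \cdot 157} - 3380\right) - 3554 = \left(\frac{-393 + 2512}{-29 + 314} - 3380\right) - 3554 = \left(\frac{1}{285} \cdot 2119 - 3380\right) - 3554 = \left(\frac{2119}{285} - 3380\right) - 3554 = - \frac{961181}{285} - 3554 = - \frac{1974071}{285}$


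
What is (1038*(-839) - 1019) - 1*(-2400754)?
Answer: 1528853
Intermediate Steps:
(1038*(-839) - 1019) - 1*(-2400754) = (-870882 - 1019) + 2400754 = -871901 + 2400754 = 1528853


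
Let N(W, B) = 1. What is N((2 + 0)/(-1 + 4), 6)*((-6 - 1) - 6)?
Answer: -13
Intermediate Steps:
N((2 + 0)/(-1 + 4), 6)*((-6 - 1) - 6) = 1*((-6 - 1) - 6) = 1*(-7 - 6) = 1*(-13) = -13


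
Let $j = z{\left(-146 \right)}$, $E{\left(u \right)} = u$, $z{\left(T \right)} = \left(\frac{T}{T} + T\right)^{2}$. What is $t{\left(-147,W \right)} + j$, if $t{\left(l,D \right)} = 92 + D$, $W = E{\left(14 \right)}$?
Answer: $21131$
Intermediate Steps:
$z{\left(T \right)} = \left(1 + T\right)^{2}$
$j = 21025$ ($j = \left(1 - 146\right)^{2} = \left(-145\right)^{2} = 21025$)
$W = 14$
$t{\left(-147,W \right)} + j = \left(92 + 14\right) + 21025 = 106 + 21025 = 21131$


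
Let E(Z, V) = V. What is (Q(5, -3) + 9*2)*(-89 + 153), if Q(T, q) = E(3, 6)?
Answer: 1536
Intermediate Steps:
Q(T, q) = 6
(Q(5, -3) + 9*2)*(-89 + 153) = (6 + 9*2)*(-89 + 153) = (6 + 18)*64 = 24*64 = 1536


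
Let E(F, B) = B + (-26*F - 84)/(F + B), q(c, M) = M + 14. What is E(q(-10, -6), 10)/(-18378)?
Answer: 28/82701 ≈ 0.00033857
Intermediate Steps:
q(c, M) = 14 + M
E(F, B) = B + (-84 - 26*F)/(B + F)
E(q(-10, -6), 10)/(-18378) = ((-84 + 10**2 - 26*(14 - 6) + 10*(14 - 6))/(10 + (14 - 6)))/(-18378) = ((-84 + 100 - 26*8 + 10*8)/(10 + 8))*(-1/18378) = ((-84 + 100 - 208 + 80)/18)*(-1/18378) = ((1/18)*(-112))*(-1/18378) = -56/9*(-1/18378) = 28/82701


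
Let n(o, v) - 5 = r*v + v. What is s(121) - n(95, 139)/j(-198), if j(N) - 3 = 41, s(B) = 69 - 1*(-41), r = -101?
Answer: 18735/44 ≈ 425.80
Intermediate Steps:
s(B) = 110 (s(B) = 69 + 41 = 110)
n(o, v) = 5 - 100*v (n(o, v) = 5 + (-101*v + v) = 5 - 100*v)
j(N) = 44 (j(N) = 3 + 41 = 44)
s(121) - n(95, 139)/j(-198) = 110 - (5 - 100*139)/44 = 110 - (5 - 13900)/44 = 110 - (-13895)/44 = 110 - 1*(-13895/44) = 110 + 13895/44 = 18735/44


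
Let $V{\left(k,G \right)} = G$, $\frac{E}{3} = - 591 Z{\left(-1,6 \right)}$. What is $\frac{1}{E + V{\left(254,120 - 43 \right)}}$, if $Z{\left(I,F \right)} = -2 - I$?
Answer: $\frac{1}{1850} \approx 0.00054054$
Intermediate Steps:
$E = 1773$ ($E = 3 \left(- 591 \left(-2 - -1\right)\right) = 3 \left(- 591 \left(-2 + 1\right)\right) = 3 \left(\left(-591\right) \left(-1\right)\right) = 3 \cdot 591 = 1773$)
$\frac{1}{E + V{\left(254,120 - 43 \right)}} = \frac{1}{1773 + \left(120 - 43\right)} = \frac{1}{1773 + 77} = \frac{1}{1850}$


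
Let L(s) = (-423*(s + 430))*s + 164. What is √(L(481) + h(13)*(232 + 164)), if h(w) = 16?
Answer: I*√185348293 ≈ 13614.0*I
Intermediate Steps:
L(s) = 164 + s*(-181890 - 423*s) (L(s) = (-423*(430 + s))*s + 164 = (-181890 - 423*s)*s + 164 = s*(-181890 - 423*s) + 164 = 164 + s*(-181890 - 423*s))
√(L(481) + h(13)*(232 + 164)) = √((164 - 181890*481 - 423*481²) + 16*(232 + 164)) = √((164 - 87489090 - 423*231361) + 16*396) = √((164 - 87489090 - 97865703) + 6336) = √(-185354629 + 6336) = √(-185348293) = I*√185348293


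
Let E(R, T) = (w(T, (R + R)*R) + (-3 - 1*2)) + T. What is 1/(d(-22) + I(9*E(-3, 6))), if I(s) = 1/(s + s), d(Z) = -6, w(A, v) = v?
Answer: -342/2051 ≈ -0.16675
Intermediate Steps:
E(R, T) = -5 + T + 2*R² (E(R, T) = ((R + R)*R + (-3 - 1*2)) + T = ((2*R)*R + (-3 - 2)) + T = (2*R² - 5) + T = (-5 + 2*R²) + T = -5 + T + 2*R²)
I(s) = 1/(2*s)
1/(d(-22) + I(9*E(-3, 6))) = 1/(-6 + 1/(2*((9*(-5 + 6 + 2*(-3)²))))) = 1/(-6 + 1/(2*((9*(-5 + 6 + 2*9))))) = 1/(-6 + 1/(2*((9*(-5 + 6 + 18))))) = 1/(-6 + 1/(2*((9*19)))) = 1/(-6 + (½)/171) = 1/(-6 + (½)*(1/171)) = 1/(-6 + 1/342) = 1/(-2051/342) = -342/2051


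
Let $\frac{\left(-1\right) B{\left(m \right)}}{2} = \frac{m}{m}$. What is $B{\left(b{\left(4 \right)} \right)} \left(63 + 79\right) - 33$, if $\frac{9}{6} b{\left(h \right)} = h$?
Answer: $-317$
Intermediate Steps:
$b{\left(h \right)} = \frac{2 h}{3}$
$B{\left(m \right)} = -2$ ($B{\left(m \right)} = - 2 \frac{m}{m} = \left(-2\right) 1 = -2$)
$B{\left(b{\left(4 \right)} \right)} \left(63 + 79\right) - 33 = - 2 \left(63 + 79\right) - 33 = \left(-2\right) 142 - 33 = -284 - 33 = -317$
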